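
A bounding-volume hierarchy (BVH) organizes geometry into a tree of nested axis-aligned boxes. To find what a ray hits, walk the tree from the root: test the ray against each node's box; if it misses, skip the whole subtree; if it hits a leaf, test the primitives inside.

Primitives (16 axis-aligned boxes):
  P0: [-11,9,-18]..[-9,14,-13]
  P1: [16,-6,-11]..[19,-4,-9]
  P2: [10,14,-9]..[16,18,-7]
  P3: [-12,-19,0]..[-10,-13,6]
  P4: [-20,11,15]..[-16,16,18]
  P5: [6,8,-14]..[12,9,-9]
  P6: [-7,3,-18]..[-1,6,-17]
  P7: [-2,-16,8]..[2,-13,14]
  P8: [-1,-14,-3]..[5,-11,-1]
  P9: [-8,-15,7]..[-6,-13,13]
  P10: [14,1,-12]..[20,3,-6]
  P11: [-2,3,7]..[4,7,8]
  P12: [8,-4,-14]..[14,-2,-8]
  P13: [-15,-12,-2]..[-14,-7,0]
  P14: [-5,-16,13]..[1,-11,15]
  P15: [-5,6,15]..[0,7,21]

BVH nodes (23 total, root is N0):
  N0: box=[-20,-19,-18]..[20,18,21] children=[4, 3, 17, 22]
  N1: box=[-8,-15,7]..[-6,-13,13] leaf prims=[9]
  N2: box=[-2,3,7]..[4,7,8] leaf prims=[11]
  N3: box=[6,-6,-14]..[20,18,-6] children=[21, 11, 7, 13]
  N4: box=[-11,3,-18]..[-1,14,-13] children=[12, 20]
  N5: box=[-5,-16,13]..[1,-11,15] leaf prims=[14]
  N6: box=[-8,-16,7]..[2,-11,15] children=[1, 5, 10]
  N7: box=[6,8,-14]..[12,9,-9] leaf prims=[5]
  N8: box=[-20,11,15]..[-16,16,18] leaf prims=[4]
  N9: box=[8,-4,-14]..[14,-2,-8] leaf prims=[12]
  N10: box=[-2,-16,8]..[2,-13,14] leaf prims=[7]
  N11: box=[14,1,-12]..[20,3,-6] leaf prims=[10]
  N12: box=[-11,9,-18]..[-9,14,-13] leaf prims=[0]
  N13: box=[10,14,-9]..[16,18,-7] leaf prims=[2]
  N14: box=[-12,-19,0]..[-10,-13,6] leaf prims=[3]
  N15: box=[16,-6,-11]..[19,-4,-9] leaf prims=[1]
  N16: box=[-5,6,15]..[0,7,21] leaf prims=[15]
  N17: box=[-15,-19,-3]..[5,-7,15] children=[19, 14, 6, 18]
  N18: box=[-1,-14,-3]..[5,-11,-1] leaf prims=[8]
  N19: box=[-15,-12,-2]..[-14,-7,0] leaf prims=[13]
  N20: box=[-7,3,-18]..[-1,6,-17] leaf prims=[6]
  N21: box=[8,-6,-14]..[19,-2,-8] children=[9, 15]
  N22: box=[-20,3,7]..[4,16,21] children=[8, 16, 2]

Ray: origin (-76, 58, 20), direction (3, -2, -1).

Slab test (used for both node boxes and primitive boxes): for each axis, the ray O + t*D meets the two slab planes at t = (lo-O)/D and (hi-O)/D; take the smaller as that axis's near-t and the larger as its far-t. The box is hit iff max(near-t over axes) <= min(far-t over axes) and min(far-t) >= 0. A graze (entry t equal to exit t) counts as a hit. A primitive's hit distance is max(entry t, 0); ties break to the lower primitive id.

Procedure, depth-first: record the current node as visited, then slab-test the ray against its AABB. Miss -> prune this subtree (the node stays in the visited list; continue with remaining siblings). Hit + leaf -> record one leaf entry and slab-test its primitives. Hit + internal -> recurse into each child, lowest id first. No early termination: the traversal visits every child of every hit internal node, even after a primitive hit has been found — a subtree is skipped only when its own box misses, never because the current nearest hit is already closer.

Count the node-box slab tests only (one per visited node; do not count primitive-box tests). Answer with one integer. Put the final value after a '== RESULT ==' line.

Walk:
N0 x:[56/3,32] y:[20,77/2] z:[-1,38] -> hit [20,32], descend [3, 4, 17, 22]
  N3 x:[82/3,32] y:[20,32] z:[26,34] -> hit [82/3,32], descend [7, 11, 13, 21]
    N7 x:[82/3,88/3] y:[49/2,25] z:[29,34] -> miss, prune
    N11 x:[30,32] y:[55/2,57/2] z:[26,32] -> miss, prune
    N13 x:[86/3,92/3] y:[20,22] z:[27,29] -> miss, prune
    N21 x:[28,95/3] y:[30,32] z:[28,34] -> hit [30,95/3], descend [9, 15]
      N9 x:[28,30] y:[30,31] z:[28,34] -> hit [30,30] leaf, test {P12@t=30}
      N15 x:[92/3,95/3] y:[31,32] z:[29,31] -> hit [31,31] leaf, test {P1@t=31}
  N4 x:[65/3,25] y:[22,55/2] z:[33,38] -> miss, prune
  N17 x:[61/3,27] y:[65/2,77/2] z:[5,23] -> miss, prune
  N22 x:[56/3,80/3] y:[21,55/2] z:[-1,13] -> miss, prune

order=[0, 3, 7, 11, 13, 21, 9, 15, 4, 17, 22]  |boxes|=11  |leaves|=2  hit=P12

== RESULT ==
11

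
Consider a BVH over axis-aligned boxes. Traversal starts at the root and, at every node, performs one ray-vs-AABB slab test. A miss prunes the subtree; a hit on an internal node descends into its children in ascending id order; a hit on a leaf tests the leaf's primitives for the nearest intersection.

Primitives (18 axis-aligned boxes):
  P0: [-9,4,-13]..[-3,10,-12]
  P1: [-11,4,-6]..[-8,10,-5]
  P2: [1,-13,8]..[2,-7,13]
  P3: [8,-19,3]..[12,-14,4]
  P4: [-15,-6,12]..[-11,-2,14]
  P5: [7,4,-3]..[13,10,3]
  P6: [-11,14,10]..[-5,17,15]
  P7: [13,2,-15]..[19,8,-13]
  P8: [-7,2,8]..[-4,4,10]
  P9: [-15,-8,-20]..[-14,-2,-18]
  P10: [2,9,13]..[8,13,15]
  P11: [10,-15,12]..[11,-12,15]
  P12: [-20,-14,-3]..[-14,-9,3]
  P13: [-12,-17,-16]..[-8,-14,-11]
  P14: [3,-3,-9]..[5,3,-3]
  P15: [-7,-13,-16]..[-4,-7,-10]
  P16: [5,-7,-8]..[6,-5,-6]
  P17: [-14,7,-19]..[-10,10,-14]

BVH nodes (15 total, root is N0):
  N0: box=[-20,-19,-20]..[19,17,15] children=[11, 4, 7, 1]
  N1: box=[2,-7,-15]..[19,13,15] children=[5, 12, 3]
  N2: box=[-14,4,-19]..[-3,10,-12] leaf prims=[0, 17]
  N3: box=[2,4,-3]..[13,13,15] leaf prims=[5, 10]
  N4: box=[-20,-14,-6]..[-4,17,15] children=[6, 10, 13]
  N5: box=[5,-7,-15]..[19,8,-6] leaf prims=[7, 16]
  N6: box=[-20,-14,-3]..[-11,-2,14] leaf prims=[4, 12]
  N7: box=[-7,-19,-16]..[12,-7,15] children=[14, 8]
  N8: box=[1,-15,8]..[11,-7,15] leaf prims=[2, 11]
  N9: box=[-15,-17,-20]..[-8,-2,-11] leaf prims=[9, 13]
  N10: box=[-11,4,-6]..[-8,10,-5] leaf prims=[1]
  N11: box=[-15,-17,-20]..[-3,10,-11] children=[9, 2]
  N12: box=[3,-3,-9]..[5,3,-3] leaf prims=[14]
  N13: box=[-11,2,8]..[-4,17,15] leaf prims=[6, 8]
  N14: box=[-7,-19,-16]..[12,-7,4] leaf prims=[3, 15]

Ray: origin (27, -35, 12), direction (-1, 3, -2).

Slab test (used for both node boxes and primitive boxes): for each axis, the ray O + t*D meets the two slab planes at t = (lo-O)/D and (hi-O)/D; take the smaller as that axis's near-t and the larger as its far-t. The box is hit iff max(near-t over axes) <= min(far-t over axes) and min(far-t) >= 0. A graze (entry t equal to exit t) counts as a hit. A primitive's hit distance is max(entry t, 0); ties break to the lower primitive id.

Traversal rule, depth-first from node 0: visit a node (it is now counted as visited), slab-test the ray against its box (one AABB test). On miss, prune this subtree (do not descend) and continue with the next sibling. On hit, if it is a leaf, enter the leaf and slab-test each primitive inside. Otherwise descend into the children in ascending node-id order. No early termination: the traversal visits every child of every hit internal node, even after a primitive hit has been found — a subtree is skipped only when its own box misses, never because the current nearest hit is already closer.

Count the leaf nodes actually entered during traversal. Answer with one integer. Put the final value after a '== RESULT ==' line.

Traverse from the root:
N0 x:[8,47] y:[16/3,52/3] z:[-3/2,16] -> hit [8,16], descend [1, 4, 7, 11]
  N1 x:[8,25] y:[28/3,16] z:[-3/2,27/2] -> hit [28/3,27/2], descend [3, 5, 12]
    N3 x:[14,25] y:[13,16] z:[-3/2,15/2] -> miss, prune
    N5 x:[8,22] y:[28/3,43/3] z:[9,27/2] -> hit [28/3,27/2] leaf, test {P7@t=25/2, P16(miss)}
    N12 x:[22,24] y:[32/3,38/3] z:[15/2,21/2] -> miss, prune
  N4 x:[31,47] y:[7,52/3] z:[-3/2,9] -> miss, prune
  N7 x:[15,34] y:[16/3,28/3] z:[-3/2,14] -> miss, prune
  N11 x:[30,42] y:[6,15] z:[23/2,16] -> miss, prune

Summary -> nodes [0, 1, 3, 5, 12, 4, 7, 11]; box-tests=8; leaf-entries=1; first=P7

== RESULT ==
1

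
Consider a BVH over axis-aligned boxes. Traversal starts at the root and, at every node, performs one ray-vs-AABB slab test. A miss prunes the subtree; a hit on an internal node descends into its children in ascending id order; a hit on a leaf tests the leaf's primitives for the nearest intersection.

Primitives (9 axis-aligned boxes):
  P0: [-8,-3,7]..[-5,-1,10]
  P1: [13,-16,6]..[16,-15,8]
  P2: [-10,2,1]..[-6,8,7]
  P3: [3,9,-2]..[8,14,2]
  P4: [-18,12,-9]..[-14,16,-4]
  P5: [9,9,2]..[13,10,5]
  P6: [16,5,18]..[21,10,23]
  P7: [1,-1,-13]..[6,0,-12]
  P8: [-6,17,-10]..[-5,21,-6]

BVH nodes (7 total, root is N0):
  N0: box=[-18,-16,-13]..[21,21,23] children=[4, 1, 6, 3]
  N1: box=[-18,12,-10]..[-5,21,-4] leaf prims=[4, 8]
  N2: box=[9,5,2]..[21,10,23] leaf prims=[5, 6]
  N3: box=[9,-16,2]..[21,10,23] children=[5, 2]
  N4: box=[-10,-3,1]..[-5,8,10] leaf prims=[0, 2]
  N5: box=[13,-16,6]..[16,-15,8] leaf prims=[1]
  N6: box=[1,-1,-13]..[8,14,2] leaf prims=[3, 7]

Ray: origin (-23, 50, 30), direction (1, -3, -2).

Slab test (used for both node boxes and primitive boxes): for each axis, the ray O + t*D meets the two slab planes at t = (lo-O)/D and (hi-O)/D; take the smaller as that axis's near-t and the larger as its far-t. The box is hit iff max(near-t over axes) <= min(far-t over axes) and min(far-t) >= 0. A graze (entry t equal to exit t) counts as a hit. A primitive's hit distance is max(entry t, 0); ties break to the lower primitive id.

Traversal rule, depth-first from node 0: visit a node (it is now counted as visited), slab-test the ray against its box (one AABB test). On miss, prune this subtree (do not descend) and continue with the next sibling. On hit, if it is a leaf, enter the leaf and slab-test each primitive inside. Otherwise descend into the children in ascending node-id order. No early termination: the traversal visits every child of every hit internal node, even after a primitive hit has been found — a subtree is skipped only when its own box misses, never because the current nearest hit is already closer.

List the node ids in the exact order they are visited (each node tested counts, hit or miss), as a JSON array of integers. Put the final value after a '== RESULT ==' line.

Traverse from the root:
N0 x:[5,44] y:[29/3,22] z:[7/2,43/2] -> hit [29/3,43/2], descend [1, 3, 4, 6]
  N1 x:[5,18] y:[29/3,38/3] z:[17,20] -> miss, prune
  N3 x:[32,44] y:[40/3,22] z:[7/2,14] -> miss, prune
  N4 x:[13,18] y:[14,53/3] z:[10,29/2] -> hit [14,29/2] leaf, test {P0(miss), P2@t=14}
  N6 x:[24,31] y:[12,17] z:[14,43/2] -> miss, prune

5 AABB tests over nodes [0, 1, 3, 4, 6]; 1 leaf entered; closest P2.

== RESULT ==
[0, 1, 3, 4, 6]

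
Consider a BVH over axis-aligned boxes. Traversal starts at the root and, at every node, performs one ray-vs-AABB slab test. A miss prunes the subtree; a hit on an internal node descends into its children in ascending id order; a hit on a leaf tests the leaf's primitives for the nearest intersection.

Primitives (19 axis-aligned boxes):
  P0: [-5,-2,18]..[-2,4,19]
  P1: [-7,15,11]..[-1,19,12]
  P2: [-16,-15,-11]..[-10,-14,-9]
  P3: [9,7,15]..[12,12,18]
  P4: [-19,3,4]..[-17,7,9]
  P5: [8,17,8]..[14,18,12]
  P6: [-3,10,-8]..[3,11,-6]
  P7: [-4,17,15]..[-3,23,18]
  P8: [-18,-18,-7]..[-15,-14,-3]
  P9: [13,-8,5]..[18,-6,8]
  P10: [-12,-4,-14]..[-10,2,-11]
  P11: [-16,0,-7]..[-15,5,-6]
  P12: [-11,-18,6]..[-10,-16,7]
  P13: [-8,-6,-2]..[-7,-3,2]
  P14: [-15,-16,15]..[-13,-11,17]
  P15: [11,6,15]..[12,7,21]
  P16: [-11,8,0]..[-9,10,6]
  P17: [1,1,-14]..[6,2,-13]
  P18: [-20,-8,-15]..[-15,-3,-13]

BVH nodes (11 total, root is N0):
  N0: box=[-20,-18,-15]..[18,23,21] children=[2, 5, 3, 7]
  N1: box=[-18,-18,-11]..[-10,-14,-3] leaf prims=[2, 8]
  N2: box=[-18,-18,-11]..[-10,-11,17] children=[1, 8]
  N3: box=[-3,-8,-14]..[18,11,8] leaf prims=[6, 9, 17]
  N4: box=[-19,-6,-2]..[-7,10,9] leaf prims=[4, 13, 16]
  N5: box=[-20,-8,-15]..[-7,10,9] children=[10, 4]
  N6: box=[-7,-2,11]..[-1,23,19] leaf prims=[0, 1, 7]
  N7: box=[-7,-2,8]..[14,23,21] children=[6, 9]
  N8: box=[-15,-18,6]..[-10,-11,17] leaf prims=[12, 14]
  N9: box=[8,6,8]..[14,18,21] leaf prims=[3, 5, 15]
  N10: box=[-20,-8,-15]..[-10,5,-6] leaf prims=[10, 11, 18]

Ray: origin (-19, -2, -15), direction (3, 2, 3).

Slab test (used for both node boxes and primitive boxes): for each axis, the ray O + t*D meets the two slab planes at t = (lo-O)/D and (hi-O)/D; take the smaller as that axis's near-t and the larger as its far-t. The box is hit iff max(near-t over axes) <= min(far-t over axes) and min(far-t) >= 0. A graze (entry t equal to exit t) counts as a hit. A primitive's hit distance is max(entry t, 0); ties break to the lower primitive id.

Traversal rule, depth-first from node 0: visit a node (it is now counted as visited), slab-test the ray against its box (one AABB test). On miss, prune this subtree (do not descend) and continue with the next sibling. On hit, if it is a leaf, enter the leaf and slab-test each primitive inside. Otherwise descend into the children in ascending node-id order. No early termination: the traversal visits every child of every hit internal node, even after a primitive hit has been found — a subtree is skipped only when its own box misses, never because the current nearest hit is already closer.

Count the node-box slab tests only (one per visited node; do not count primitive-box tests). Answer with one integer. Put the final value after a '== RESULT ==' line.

Trace the traversal:
N0 x:[-1/3,37/3] y:[-8,25/2] z:[0,12] -> hit [0,12], descend [2, 3, 5, 7]
  N2 x:[1/3,3] y:[-8,-9/2] z:[4/3,32/3] -> miss, prune
  N3 x:[16/3,37/3] y:[-3,13/2] z:[1/3,23/3] -> hit [16/3,13/2] leaf, test {P6(miss), P9(miss), P17(miss)}
  N5 x:[-1/3,4] y:[-3,6] z:[0,8] -> hit [0,4], descend [4, 10]
    N4 x:[0,4] y:[-2,6] z:[13/3,8] -> miss, prune
    N10 x:[-1/3,3] y:[-3,7/2] z:[0,3] -> hit [0,3] leaf, test {P10(miss), P11(miss), P18(miss)}
  N7 x:[4,11] y:[0,25/2] z:[23/3,12] -> hit [23/3,11], descend [6, 9]
    N6 x:[4,6] y:[0,25/2] z:[26/3,34/3] -> miss, prune
    N9 x:[9,11] y:[4,10] z:[23/3,12] -> hit [9,10] leaf, test {P3(miss), P5(miss), P15(miss)}

Visited [0, 2, 3, 5, 4, 10, 7, 6, 9]. Tests: 9 box, 3 leaf. Nearest: miss.

== RESULT ==
9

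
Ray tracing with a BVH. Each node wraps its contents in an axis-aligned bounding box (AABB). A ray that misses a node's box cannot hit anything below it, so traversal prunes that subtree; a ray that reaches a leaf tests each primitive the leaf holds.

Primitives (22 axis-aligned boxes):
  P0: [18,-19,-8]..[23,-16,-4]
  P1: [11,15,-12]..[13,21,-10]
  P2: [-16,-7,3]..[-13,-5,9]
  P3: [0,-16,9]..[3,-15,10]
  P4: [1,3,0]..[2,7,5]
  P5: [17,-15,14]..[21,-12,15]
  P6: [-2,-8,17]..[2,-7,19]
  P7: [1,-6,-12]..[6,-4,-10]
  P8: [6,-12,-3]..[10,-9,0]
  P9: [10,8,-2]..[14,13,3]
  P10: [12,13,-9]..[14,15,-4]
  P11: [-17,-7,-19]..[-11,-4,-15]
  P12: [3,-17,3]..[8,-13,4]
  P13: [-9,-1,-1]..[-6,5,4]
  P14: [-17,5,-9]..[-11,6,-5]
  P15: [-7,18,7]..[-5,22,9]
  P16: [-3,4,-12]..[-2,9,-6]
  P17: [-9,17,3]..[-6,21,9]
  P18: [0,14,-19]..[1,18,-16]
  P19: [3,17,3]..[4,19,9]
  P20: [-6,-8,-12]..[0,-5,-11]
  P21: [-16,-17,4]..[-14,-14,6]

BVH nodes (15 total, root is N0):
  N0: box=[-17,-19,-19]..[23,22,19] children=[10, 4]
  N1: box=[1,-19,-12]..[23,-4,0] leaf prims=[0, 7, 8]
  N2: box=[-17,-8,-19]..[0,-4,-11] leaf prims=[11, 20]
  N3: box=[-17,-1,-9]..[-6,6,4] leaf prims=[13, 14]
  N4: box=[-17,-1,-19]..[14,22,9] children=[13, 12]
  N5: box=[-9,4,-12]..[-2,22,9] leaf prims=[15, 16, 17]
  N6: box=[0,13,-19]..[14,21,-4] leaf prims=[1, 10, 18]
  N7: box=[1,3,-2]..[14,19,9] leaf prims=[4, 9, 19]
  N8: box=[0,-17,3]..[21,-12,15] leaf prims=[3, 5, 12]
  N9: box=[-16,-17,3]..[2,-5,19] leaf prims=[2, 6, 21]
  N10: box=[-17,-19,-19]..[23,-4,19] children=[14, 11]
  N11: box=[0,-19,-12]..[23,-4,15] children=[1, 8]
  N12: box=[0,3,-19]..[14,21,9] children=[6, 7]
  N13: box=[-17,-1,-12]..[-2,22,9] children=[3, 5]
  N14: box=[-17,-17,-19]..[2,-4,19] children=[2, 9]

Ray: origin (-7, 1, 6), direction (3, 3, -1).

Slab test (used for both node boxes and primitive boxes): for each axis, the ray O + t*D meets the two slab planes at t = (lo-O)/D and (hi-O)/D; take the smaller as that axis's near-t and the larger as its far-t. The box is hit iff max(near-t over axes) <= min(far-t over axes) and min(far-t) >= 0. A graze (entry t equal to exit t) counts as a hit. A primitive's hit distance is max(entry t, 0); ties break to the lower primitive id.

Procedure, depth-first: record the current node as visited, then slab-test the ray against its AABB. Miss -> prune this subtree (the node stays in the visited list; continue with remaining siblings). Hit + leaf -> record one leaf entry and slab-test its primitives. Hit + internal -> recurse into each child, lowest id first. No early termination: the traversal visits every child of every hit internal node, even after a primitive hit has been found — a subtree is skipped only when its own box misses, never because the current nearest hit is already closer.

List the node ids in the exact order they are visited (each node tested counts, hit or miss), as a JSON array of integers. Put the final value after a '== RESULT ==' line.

Walk:
N0 x:[-10/3,10] y:[-20/3,7] z:[-13,25] -> hit [-10/3,7], descend [4, 10]
  N4 x:[-10/3,7] y:[-2/3,7] z:[-3,25] -> hit [-2/3,7], descend [12, 13]
    N12 x:[7/3,7] y:[2/3,20/3] z:[-3,25] -> hit [7/3,20/3], descend [6, 7]
      N6 x:[7/3,7] y:[4,20/3] z:[10,25] -> miss, prune
      N7 x:[8/3,7] y:[2/3,6] z:[-3,8] -> hit [8/3,6] leaf, test {P4(miss), P9(miss), P19(miss)}
    N13 x:[-10/3,5/3] y:[-2/3,7] z:[-3,18] -> hit [-2/3,5/3], descend [3, 5]
      N3 x:[-10/3,1/3] y:[-2/3,5/3] z:[2,15] -> miss, prune
      N5 x:[-2/3,5/3] y:[1,7] z:[-3,18] -> hit [1,5/3] leaf, test {P15(miss), P16(miss), P17(miss)}
  N10 x:[-10/3,10] y:[-20/3,-5/3] z:[-13,25] -> miss, prune

Summary -> nodes [0, 4, 12, 6, 7, 13, 3, 5, 10]; box-tests=9; leaf-entries=2; first=miss

== RESULT ==
[0, 4, 12, 6, 7, 13, 3, 5, 10]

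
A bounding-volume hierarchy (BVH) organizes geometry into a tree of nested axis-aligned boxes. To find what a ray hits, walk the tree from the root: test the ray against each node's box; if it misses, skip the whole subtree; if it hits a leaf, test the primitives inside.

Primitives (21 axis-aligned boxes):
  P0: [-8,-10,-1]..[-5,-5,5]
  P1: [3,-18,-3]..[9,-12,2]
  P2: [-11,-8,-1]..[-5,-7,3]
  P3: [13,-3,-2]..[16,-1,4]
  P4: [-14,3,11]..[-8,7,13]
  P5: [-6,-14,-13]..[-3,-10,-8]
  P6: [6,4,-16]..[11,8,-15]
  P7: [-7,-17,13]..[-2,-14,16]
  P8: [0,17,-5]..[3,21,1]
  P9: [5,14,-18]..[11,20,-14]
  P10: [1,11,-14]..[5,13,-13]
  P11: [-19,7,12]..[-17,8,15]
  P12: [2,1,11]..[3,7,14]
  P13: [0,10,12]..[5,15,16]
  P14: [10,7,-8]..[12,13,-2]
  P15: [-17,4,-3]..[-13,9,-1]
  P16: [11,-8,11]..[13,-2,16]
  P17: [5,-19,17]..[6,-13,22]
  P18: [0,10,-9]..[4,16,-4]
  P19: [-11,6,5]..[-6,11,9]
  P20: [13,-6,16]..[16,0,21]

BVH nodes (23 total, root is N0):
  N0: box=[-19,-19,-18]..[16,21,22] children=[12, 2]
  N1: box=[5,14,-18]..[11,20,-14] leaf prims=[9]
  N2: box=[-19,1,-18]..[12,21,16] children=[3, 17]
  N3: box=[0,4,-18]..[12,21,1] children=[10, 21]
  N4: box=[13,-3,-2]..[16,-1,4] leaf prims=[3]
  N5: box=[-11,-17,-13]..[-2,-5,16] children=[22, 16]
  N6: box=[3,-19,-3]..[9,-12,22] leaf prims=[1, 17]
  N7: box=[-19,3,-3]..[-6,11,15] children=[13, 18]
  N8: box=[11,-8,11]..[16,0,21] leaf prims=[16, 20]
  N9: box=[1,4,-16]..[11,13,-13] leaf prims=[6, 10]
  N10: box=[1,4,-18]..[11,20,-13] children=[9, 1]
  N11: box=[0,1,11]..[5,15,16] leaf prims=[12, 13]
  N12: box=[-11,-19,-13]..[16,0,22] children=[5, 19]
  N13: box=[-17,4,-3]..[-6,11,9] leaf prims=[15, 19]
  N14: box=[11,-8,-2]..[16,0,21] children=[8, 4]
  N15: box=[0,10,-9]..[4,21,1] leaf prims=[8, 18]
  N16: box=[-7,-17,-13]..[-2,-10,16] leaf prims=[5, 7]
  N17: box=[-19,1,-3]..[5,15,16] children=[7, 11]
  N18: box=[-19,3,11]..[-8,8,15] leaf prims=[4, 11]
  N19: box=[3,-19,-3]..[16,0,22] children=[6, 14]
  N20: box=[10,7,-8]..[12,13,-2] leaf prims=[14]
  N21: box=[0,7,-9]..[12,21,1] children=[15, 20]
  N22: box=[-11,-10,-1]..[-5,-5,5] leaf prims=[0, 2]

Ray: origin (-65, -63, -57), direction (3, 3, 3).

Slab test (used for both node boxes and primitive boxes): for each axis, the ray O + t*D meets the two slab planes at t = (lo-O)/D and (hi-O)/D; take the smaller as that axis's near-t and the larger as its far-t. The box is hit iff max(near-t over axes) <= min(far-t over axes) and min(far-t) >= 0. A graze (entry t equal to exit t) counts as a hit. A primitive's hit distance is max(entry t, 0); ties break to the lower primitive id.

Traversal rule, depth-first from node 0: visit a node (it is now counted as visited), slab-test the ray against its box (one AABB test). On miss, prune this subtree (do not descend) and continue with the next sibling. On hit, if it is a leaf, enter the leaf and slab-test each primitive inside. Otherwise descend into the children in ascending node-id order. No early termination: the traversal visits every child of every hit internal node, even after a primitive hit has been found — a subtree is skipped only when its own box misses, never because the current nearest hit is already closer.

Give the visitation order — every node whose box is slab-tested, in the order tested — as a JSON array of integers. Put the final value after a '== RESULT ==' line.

Trace the traversal:
N0 x:[46/3,27] y:[44/3,28] z:[13,79/3] -> hit [46/3,79/3], descend [2, 12]
  N2 x:[46/3,77/3] y:[64/3,28] z:[13,73/3] -> hit [64/3,73/3], descend [3, 17]
    N3 x:[65/3,77/3] y:[67/3,28] z:[13,58/3] -> miss, prune
    N17 x:[46/3,70/3] y:[64/3,26] z:[18,73/3] -> hit [64/3,70/3], descend [7, 11]
      N7 x:[46/3,59/3] y:[22,74/3] z:[18,24] -> miss, prune
      N11 x:[65/3,70/3] y:[64/3,26] z:[68/3,73/3] -> hit [68/3,70/3] leaf, test {P12@t=68/3, P13(miss)}
  N12 x:[18,27] y:[44/3,21] z:[44/3,79/3] -> hit [18,21], descend [5, 19]
    N5 x:[18,21] y:[46/3,58/3] z:[44/3,73/3] -> hit [18,58/3], descend [16, 22]
      N16 x:[58/3,21] y:[46/3,53/3] z:[44/3,73/3] -> miss, prune
      N22 x:[18,20] y:[53/3,58/3] z:[56/3,62/3] -> hit [56/3,58/3] leaf, test {P0@t=19, P2@t=56/3}
    N19 x:[68/3,27] y:[44/3,21] z:[18,79/3] -> miss, prune

Visited [0, 2, 3, 17, 7, 11, 12, 5, 16, 22, 19]. Tests: 11 box, 2 leaf. Nearest: P2.

== RESULT ==
[0, 2, 3, 17, 7, 11, 12, 5, 16, 22, 19]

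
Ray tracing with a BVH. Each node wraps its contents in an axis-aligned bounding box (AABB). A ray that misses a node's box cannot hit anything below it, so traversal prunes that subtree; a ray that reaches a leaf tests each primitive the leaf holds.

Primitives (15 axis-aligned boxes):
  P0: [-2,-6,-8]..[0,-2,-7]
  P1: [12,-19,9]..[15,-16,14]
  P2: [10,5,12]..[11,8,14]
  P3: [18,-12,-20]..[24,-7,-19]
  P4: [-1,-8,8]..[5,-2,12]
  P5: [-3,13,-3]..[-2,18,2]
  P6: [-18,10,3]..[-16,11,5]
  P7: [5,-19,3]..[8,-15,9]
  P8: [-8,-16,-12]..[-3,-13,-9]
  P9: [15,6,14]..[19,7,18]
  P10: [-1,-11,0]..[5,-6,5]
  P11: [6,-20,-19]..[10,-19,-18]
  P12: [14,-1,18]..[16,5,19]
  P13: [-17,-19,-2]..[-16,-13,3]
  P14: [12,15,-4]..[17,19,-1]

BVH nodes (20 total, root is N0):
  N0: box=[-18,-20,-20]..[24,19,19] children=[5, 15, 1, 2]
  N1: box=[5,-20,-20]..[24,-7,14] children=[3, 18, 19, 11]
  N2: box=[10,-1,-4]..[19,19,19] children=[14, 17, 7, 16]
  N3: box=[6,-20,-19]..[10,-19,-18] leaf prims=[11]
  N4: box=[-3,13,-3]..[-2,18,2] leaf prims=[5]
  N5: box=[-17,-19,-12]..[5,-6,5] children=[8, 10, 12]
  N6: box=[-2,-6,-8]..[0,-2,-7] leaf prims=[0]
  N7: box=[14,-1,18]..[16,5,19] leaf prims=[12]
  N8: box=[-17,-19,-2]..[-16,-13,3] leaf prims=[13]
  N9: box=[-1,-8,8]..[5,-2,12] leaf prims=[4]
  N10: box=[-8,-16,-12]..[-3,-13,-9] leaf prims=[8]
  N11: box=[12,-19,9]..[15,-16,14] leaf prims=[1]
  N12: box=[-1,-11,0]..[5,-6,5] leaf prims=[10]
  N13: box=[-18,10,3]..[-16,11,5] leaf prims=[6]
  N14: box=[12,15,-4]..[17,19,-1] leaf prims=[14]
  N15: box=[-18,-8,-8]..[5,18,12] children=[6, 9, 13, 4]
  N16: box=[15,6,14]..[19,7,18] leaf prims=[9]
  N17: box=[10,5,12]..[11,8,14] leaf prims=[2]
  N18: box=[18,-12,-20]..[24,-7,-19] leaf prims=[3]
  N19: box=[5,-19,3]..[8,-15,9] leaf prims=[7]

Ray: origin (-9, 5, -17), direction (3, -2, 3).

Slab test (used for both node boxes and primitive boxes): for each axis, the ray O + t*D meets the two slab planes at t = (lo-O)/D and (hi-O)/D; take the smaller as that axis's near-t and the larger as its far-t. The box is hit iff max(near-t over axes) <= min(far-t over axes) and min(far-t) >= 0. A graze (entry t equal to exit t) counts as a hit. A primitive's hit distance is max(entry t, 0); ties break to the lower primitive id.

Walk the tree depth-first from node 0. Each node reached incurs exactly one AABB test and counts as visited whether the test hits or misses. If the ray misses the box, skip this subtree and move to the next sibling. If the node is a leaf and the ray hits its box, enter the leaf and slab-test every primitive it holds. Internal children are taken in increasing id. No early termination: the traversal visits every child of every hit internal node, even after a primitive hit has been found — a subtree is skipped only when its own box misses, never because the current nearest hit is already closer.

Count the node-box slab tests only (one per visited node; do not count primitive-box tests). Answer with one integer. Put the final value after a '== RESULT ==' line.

Walk:
N0 x:[-3,11] y:[-7,25/2] z:[-1,12] -> hit [-1,11], descend [1, 2, 5, 15]
  N1 x:[14/3,11] y:[6,25/2] z:[-1,31/3] -> hit [6,31/3], descend [3, 11, 18, 19]
    N3 x:[5,19/3] y:[12,25/2] z:[-2/3,-1/3] -> miss, prune
    N11 x:[7,8] y:[21/2,12] z:[26/3,31/3] -> miss, prune
    N18 x:[9,11] y:[6,17/2] z:[-1,-2/3] -> miss, prune
    N19 x:[14/3,17/3] y:[10,12] z:[20/3,26/3] -> miss, prune
  N2 x:[19/3,28/3] y:[-7,3] z:[13/3,12] -> miss, prune
  N5 x:[-8/3,14/3] y:[11/2,12] z:[5/3,22/3] -> miss, prune
  N15 x:[-3,14/3] y:[-13/2,13/2] z:[3,29/3] -> hit [3,14/3], descend [4, 6, 9, 13]
    N4 x:[2,7/3] y:[-13/2,-4] z:[14/3,19/3] -> miss, prune
    N6 x:[7/3,3] y:[7/2,11/2] z:[3,10/3] -> miss, prune
    N9 x:[8/3,14/3] y:[7/2,13/2] z:[25/3,29/3] -> miss, prune
    N13 x:[-3,-7/3] y:[-3,-5/2] z:[20/3,22/3] -> miss, prune

Visited [0, 1, 3, 11, 18, 19, 2, 5, 15, 4, 6, 9, 13]. Tests: 13 box, 0 leaf. Nearest: miss.

== RESULT ==
13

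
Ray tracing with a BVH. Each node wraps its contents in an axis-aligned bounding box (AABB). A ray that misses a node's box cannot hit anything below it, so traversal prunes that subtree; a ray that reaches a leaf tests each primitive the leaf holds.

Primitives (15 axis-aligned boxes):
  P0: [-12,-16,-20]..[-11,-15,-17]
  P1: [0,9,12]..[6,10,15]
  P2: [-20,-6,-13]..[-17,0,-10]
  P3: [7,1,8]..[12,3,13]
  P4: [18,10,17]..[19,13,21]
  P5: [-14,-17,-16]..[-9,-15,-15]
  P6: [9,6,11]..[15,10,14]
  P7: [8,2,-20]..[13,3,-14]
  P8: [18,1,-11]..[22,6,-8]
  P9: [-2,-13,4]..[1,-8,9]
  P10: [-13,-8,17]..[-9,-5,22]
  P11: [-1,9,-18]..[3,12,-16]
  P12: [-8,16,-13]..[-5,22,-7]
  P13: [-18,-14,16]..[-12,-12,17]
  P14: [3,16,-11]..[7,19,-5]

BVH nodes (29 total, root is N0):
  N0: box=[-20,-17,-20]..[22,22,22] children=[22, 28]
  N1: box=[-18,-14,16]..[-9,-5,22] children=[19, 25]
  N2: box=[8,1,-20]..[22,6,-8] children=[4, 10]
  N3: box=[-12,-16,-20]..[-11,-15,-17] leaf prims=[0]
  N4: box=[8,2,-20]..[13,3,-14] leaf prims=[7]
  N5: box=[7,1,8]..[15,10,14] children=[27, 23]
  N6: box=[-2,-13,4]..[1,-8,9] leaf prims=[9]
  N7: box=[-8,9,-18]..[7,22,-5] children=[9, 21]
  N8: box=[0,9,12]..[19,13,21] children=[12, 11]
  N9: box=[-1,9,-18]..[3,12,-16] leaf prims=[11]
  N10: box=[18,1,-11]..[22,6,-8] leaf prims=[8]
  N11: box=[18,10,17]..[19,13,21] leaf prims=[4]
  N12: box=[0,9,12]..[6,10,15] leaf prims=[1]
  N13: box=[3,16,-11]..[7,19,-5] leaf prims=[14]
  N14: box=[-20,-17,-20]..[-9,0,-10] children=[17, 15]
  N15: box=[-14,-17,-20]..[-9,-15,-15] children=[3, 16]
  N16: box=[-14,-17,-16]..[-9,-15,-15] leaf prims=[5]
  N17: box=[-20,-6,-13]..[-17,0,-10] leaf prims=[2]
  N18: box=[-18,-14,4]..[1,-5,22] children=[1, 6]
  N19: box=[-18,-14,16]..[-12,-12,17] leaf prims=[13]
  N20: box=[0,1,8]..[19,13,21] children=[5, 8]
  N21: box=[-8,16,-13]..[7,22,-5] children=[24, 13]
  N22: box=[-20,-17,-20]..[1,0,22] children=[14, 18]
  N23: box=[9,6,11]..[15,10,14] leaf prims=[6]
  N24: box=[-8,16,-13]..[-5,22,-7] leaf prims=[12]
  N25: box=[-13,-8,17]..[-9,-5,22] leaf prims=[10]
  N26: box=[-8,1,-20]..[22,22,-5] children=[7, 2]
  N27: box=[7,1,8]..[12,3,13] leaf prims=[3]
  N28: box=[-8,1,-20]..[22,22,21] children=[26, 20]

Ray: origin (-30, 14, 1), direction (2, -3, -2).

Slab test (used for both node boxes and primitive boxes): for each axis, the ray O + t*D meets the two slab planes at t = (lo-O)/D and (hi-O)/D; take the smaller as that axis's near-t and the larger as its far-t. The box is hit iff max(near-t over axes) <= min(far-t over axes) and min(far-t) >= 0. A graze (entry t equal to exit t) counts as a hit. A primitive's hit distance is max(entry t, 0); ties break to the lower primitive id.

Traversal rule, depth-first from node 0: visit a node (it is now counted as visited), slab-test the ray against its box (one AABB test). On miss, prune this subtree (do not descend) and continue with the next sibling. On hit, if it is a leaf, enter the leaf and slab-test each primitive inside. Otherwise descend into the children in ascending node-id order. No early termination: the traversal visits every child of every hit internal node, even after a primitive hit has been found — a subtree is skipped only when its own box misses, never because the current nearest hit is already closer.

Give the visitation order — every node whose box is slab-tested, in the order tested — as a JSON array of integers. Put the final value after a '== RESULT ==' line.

Traverse from the root:
N0 x:[5,26] y:[-8/3,31/3] z:[-21/2,21/2] -> hit [5,31/3], descend [22, 28]
  N22 x:[5,31/2] y:[14/3,31/3] z:[-21/2,21/2] -> hit [5,31/3], descend [14, 18]
    N14 x:[5,21/2] y:[14/3,31/3] z:[11/2,21/2] -> hit [11/2,31/3], descend [15, 17]
      N15 x:[8,21/2] y:[29/3,31/3] z:[8,21/2] -> hit [29/3,31/3], descend [3, 16]
        N3 x:[9,19/2] y:[29/3,10] z:[9,21/2] -> miss, prune
        N16 x:[8,21/2] y:[29/3,31/3] z:[8,17/2] -> miss, prune
      N17 x:[5,13/2] y:[14/3,20/3] z:[11/2,7] -> hit [11/2,13/2] leaf, test {P2@t=11/2}
    N18 x:[6,31/2] y:[19/3,28/3] z:[-21/2,-3/2] -> miss, prune
  N28 x:[11,26] y:[-8/3,13/3] z:[-10,21/2] -> miss, prune

Summary -> nodes [0, 22, 14, 15, 3, 16, 17, 18, 28]; box-tests=9; leaf-entries=1; first=P2

== RESULT ==
[0, 22, 14, 15, 3, 16, 17, 18, 28]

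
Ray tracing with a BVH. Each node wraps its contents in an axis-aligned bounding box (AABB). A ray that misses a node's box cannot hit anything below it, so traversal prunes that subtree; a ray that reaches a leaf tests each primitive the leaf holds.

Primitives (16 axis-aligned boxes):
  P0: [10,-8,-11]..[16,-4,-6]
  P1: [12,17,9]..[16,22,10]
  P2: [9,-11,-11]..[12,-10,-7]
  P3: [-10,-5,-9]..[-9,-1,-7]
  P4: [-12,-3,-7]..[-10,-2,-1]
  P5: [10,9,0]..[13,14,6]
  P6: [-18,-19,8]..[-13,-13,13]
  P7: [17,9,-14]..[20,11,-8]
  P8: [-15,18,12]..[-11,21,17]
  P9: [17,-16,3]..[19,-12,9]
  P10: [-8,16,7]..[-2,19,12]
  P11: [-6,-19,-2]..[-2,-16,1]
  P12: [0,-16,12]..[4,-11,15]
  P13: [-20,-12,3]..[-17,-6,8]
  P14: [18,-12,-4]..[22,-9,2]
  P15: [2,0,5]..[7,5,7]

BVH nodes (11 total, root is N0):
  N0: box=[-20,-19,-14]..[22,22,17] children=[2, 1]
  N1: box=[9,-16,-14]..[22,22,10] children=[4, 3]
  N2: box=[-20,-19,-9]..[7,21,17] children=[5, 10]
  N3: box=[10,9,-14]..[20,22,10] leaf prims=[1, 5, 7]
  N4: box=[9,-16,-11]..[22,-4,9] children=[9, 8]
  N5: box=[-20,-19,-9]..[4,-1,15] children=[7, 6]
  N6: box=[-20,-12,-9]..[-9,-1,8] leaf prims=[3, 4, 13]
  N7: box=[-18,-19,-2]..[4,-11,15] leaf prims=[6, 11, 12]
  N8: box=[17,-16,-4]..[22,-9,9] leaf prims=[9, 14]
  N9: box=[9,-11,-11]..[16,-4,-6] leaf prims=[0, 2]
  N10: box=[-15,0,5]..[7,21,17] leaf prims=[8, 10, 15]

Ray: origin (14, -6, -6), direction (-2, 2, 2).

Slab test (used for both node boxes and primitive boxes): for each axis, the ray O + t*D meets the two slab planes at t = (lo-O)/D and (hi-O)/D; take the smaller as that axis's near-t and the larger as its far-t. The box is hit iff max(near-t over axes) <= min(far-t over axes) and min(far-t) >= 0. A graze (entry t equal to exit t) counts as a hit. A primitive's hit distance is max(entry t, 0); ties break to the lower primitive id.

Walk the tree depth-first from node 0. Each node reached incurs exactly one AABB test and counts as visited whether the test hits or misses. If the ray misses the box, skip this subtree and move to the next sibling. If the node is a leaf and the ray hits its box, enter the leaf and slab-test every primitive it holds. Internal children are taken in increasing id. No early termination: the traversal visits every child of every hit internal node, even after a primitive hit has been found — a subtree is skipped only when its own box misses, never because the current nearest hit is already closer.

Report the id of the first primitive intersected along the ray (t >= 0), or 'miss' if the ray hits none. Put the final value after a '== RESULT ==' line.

Traverse from the root:
N0 x:[-4,17] y:[-13/2,14] z:[-4,23/2] -> hit [-4,23/2], descend [1, 2]
  N1 x:[-4,5/2] y:[-5,14] z:[-4,8] -> hit [-4,5/2], descend [3, 4]
    N3 x:[-3,2] y:[15/2,14] z:[-4,8] -> miss, prune
    N4 x:[-4,5/2] y:[-5,1] z:[-5/2,15/2] -> hit [-5/2,1], descend [8, 9]
      N8 x:[-4,-3/2] y:[-5,-3/2] z:[1,15/2] -> miss, prune
      N9 x:[-1,5/2] y:[-5/2,1] z:[-5/2,0] -> hit [-1,0] leaf, test {P0@t=0, P2(miss)}
  N2 x:[7/2,17] y:[-13/2,27/2] z:[-3/2,23/2] -> hit [7/2,23/2], descend [5, 10]
    N5 x:[5,17] y:[-13/2,5/2] z:[-3/2,21/2] -> miss, prune
    N10 x:[7/2,29/2] y:[3,27/2] z:[11/2,23/2] -> hit [11/2,23/2] leaf, test {P8(miss), P10(miss), P15@t=11/2}

Summary -> nodes [0, 1, 3, 4, 8, 9, 2, 5, 10]; box-tests=9; leaf-entries=2; first=P0

== RESULT ==
0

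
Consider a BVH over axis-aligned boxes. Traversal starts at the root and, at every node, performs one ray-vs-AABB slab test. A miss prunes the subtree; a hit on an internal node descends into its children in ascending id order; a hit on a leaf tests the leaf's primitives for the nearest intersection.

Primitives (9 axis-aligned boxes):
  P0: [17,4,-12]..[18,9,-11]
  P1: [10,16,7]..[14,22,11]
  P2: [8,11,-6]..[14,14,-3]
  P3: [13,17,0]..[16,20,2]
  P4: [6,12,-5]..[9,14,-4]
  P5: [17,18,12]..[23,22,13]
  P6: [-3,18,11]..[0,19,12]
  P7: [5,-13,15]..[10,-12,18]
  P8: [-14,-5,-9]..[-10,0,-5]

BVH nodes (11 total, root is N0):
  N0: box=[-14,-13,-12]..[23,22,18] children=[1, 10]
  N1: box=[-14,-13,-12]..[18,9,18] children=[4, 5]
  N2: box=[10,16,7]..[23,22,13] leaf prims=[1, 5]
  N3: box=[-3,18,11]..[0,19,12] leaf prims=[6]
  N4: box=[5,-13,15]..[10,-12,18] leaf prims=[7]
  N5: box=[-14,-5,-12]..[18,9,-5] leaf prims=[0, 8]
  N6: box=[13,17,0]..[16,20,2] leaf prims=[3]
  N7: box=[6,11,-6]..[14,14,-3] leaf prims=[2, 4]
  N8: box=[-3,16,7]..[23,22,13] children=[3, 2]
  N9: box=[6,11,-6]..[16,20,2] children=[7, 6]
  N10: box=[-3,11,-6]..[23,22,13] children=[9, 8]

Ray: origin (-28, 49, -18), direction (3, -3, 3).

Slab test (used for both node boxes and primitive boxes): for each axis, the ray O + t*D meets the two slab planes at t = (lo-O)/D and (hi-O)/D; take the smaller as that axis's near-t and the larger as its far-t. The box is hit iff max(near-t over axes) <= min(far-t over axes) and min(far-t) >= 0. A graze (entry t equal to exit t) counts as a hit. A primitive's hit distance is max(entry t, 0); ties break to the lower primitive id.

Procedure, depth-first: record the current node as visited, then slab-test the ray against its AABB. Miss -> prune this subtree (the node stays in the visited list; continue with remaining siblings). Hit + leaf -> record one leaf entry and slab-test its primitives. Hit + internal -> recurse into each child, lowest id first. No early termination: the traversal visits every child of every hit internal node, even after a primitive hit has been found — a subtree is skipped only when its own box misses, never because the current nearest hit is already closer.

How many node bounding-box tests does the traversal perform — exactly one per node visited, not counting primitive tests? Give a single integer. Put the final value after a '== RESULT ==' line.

Traverse from the root:
N0 x:[14/3,17] y:[9,62/3] z:[2,12] -> hit [9,12], descend [1, 10]
  N1 x:[14/3,46/3] y:[40/3,62/3] z:[2,12] -> miss, prune
  N10 x:[25/3,17] y:[9,38/3] z:[4,31/3] -> hit [9,31/3], descend [8, 9]
    N8 x:[25/3,17] y:[9,11] z:[25/3,31/3] -> hit [9,31/3], descend [2, 3]
      N2 x:[38/3,17] y:[9,11] z:[25/3,31/3] -> miss, prune
      N3 x:[25/3,28/3] y:[10,31/3] z:[29/3,10] -> miss, prune
    N9 x:[34/3,44/3] y:[29/3,38/3] z:[4,20/3] -> miss, prune

7 AABB tests over nodes [0, 1, 10, 8, 2, 3, 9]; 0 leaves entered; closest miss.

== RESULT ==
7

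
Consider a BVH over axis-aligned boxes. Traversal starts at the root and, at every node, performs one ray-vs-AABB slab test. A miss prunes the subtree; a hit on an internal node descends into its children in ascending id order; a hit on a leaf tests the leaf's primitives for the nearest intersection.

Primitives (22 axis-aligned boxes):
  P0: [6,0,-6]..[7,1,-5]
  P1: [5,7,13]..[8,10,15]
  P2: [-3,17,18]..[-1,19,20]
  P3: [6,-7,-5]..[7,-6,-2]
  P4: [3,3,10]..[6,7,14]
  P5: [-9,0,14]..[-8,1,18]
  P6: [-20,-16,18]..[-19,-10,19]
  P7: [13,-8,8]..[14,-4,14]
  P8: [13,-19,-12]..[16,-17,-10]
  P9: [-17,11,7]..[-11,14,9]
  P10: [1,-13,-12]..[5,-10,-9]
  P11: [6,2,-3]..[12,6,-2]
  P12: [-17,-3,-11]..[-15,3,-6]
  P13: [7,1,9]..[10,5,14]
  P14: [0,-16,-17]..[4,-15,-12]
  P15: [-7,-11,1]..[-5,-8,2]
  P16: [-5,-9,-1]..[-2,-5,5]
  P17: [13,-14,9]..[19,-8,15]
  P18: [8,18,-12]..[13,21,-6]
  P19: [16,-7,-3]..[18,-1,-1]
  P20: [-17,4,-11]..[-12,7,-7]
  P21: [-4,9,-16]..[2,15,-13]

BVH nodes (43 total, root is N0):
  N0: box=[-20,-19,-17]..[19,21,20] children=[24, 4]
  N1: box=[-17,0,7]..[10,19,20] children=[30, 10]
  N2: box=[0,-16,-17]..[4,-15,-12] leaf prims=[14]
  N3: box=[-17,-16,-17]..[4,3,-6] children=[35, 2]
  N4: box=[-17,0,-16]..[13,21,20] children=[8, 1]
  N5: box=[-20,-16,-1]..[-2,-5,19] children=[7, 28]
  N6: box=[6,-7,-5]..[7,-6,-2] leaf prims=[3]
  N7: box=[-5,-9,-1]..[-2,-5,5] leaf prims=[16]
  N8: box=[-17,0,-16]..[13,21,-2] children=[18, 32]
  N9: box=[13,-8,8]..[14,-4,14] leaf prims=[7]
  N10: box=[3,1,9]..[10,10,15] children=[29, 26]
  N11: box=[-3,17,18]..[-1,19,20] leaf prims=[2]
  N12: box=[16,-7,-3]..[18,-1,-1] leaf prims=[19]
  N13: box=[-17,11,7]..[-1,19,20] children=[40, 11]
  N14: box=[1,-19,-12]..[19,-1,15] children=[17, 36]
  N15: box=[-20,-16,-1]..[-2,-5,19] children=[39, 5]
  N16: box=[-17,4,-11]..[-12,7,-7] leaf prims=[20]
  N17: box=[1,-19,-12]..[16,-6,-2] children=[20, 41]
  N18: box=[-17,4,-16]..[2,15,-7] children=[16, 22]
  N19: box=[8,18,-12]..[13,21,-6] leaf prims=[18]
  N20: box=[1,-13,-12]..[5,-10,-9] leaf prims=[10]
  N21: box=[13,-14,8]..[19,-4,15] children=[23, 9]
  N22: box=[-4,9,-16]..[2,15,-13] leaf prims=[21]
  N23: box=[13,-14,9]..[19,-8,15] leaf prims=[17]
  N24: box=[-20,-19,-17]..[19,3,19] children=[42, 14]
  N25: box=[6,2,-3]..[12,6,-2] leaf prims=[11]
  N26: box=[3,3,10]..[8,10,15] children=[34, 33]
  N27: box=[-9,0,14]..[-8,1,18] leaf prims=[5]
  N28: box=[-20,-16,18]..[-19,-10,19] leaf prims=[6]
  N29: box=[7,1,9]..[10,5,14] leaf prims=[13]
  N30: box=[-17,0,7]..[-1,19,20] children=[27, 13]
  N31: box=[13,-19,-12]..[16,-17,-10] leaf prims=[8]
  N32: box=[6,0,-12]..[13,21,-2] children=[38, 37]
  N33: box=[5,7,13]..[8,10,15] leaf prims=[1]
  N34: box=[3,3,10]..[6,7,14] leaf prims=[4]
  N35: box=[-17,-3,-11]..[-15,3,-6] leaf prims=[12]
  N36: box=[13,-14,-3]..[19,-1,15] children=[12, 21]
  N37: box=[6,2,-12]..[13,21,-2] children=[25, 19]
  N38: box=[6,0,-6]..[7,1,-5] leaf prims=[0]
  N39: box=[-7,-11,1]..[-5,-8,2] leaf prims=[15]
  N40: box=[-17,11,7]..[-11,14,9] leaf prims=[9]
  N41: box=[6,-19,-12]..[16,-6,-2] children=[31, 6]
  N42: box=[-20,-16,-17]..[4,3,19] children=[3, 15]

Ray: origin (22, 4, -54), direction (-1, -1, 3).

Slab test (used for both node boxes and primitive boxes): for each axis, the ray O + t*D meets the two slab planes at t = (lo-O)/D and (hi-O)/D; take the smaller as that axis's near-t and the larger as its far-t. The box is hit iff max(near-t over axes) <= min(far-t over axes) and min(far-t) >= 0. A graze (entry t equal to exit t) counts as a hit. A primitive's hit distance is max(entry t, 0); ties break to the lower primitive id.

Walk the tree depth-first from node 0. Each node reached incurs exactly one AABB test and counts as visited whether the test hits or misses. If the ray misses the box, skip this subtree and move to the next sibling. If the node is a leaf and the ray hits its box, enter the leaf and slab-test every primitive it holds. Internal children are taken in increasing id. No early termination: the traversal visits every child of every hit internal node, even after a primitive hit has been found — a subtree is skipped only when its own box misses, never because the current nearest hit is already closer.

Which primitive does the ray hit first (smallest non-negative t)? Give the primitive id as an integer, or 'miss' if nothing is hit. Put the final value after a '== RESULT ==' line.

Walk:
N0 x:[3,42] y:[-17,23] z:[37/3,74/3] -> hit [37/3,23], descend [4, 24]
  N4 x:[9,39] y:[-17,4] z:[38/3,74/3] -> miss, prune
  N24 x:[3,42] y:[1,23] z:[37/3,73/3] -> hit [37/3,23], descend [14, 42]
    N14 x:[3,21] y:[5,23] z:[14,23] -> hit [14,21], descend [17, 36]
      N17 x:[6,21] y:[10,23] z:[14,52/3] -> hit [14,52/3], descend [20, 41]
        N20 x:[17,21] y:[14,17] z:[14,15] -> miss, prune
        N41 x:[6,16] y:[10,23] z:[14,52/3] -> hit [14,16], descend [6, 31]
          N6 x:[15,16] y:[10,11] z:[49/3,52/3] -> miss, prune
          N31 x:[6,9] y:[21,23] z:[14,44/3] -> miss, prune
      N36 x:[3,9] y:[5,18] z:[17,23] -> miss, prune
    N42 x:[18,42] y:[1,20] z:[37/3,73/3] -> hit [18,20], descend [3, 15]
      N3 x:[18,39] y:[1,20] z:[37/3,16] -> miss, prune
      N15 x:[24,42] y:[9,20] z:[53/3,73/3] -> miss, prune

Visited [0, 4, 24, 14, 17, 20, 41, 6, 31, 36, 42, 3, 15]. Tests: 13 box, 0 leaf. Nearest: miss.

== RESULT ==
miss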